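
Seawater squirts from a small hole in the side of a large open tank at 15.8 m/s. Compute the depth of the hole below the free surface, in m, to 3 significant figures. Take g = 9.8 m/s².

For a small hole in a large open tank, ½v² = gh, giving h = v²/(2g).
h = 15.8²/(2·9.8) = 250/19.60 = 12.7 m.

h ≈ 12.7 m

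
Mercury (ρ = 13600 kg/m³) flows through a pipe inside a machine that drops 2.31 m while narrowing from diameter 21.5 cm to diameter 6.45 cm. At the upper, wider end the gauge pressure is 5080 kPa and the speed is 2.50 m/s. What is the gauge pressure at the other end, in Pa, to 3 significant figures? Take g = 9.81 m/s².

By continuity, v₂ = v₁·A₁/A₂ = 2.50·(363/32.7) = 27.8 m/s.
Energy conservation along the streamline gives P₂ = P₁ − ½ρ(v₂² − v₁²) − ρg(h₂ − h₁).
P₂ = 5080000 + ½·13600·(2.50² − 27.8²) − 13600·9.81·(−2.31) = 5080000 + (-5200000) − (-308000) = 184000 Pa.

P₂ = 184000 Pa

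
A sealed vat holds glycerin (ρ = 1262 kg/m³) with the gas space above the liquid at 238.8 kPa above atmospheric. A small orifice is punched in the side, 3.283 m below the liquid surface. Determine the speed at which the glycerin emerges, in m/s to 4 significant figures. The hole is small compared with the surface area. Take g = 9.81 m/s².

Take point 1 at the surface (v₁ ≈ 0) and point 2 at the hole (at atmospheric pressure). Bernoulli: P₁ + ρg h = P_atm + ½ρv₂².
With P₁ − P_atm = 238800 Pa, v₂ = √(2gh + 2ΔP/ρ) = √(2·9.81·3.283 + 2·238800/1262) = 21.04 m/s.

21.04 m/s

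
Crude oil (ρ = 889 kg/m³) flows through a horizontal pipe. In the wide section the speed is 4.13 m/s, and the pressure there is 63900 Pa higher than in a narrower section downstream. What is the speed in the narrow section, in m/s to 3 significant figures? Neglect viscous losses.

With h₁ = h₂, rearranging Bernoulli gives v₂ = √(v₁² + 2ΔP/ρ).
v₂ = √(4.13² + 2·63900/889) = √(17.1 + 144) = 12.7 m/s.

v₂ ≈ 12.7 m/s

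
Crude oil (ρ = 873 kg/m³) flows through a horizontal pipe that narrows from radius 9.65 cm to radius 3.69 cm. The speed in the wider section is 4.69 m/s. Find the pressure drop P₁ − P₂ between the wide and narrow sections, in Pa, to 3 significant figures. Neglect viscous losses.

By continuity, v₂ = v₁·A₁/A₂ = 4.69·(293/42.8) = 32.1 m/s.
Along the horizontal streamline, P + ½ρv² is constant.
P₁ − P₂ = ½·873·(32.1² − 4.69²) = ½·873·1010 = 439000 Pa.

ΔP ≈ 439000 Pa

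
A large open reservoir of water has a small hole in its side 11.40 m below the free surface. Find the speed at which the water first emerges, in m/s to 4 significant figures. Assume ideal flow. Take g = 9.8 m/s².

v ≈ 14.95 m/s

Bernoulli from surface to hole (P equal, v_surface ≈ 0): v = √(2gh) = √(2×9.8×11.40) = 14.95 m/s.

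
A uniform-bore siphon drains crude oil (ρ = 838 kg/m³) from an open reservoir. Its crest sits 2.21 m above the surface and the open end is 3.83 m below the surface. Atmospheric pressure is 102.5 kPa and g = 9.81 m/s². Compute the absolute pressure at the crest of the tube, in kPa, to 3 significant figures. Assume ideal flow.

52.8 kPa

Bernoulli surface→outlet gives ½v² = g·h_out, so v = √(2·9.81·3.83) = 8.67 m/s.
The bore is uniform, so the speed at the crest is the same v. Bernoulli surface→crest: P_atm = P_top + ½ρv² + ρg·h_top.
P_top = 102500 − ½·838·8.67² − 838·9.81·2.21 = 52800 Pa.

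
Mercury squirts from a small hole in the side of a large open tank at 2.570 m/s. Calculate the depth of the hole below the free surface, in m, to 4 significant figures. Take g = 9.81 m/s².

h ≈ 0.3366 m

For a small hole in a large open tank, ½v² = gh, giving h = v²/(2g).
h = 2.570²/(2·9.81) = 6.605/19.62 = 0.3366 m.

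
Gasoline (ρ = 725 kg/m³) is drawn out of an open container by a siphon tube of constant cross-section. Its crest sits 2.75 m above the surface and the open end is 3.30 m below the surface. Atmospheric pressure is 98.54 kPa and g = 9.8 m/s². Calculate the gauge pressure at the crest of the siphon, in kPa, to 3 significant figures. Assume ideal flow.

The outlet speed comes from Torricelli: v = √(2g·3.30) = 8.04 m/s.
With constant cross-section the crest speed equals v; applying Bernoulli from the surface up to the crest, P_top = P_atm − ½ρv² − ρg·h_top.
P_top = 98540 − ½·725·8.04² − 725·9.8·2.75 = 55600 Pa. So P_gauge = P_top − P_atm = -43000 Pa.

-43.0 kPa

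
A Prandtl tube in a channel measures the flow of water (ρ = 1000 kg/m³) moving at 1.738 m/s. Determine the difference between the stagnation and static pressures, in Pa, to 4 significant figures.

ΔP ≈ 1510 Pa

The dynamic pressure equals the rise in static pressure at the stagnation point: ΔP = ½ρv².
ΔP = ½·1000·1.738² = 1510 Pa.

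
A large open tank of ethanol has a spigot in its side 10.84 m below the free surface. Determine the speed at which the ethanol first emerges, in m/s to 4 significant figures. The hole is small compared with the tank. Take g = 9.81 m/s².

v ≈ 14.58 m/s

With the surface at rest and both surface and jet at atmospheric pressure, Bernoulli gives ρg h = ½ρv², so v = √(2gh) = √(2·9.81·10.84) = 14.58 m/s.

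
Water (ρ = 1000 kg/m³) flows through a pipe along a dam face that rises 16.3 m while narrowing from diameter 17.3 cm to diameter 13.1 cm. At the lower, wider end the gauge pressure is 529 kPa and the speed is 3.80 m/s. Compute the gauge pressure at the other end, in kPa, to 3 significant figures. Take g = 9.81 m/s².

Mass conservation (A₁v₁ = A₂v₂) gives v₂ = 3.80 × 235/135 = 6.63 m/s.
Applying Bernoulli between the two ends and solving for P₂: P₂ = P₁ + ½ρ(v₁² − v₂²) − ρgΔh.
P₂ = 529000 + ½·1000·(3.80² − 6.63²) − 1000·9.81·(+16.3) = 529000 + (-14700) − (160000) = 354000 Pa.

P₂ ≈ 354 kPa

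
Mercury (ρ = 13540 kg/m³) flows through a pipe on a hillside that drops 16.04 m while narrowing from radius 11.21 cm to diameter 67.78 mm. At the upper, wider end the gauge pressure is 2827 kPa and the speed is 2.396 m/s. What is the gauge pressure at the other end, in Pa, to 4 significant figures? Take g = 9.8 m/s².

P₂ ≈ 341600 Pa

Mass conservation (A₁v₁ = A₂v₂) gives v₂ = 2.396 × 394.8/36.08 = 26.22 m/s.
Energy conservation along the streamline gives P₂ = P₁ − ½ρ(v₂² − v₁²) − ρg(h₂ − h₁).
P₂ = 2827000 + ½·13540·(2.396² − 26.22²) − 13540·9.8·(−16.04) = 2827000 + (-4614000) − (-2128000) = 341600 Pa.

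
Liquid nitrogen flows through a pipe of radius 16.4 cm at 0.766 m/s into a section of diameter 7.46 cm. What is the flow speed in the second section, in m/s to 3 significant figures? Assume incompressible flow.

Continuity gives A₁v₁ = A₂v₂, so v₂ = (845 cm²)/(43.7 cm²) × 0.766 m/s = 14.8 m/s.

14.8 m/s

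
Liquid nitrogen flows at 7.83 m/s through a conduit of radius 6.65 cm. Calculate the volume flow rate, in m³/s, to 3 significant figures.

Q = A·v = 0.0139 m² × 7.83 m/s = 0.109 m³/s.

0.109 m³/s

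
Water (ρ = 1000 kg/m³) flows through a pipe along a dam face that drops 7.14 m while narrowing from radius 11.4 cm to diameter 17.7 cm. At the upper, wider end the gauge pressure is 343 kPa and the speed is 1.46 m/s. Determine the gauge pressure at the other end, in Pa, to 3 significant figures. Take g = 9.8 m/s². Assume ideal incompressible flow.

P₂ = 411000 Pa

The volume flow rate is constant, so v₂ = (A₁/A₂)v₁ = (408/246)·1.46 = 2.42 m/s.
Bernoulli: P₁ + ½ρv₁² + ρg h₁ = P₂ + ½ρv₂² + ρg h₂, so P₂ = P₁ + ½ρ(v₁² − v₂²) − ρg(h₂ − h₁).
P₂ = 343000 + ½·1000·(1.46² − 2.42²) − 1000·9.8·(−7.14) = 343000 + (-1870) − (-70000) = 411000 Pa.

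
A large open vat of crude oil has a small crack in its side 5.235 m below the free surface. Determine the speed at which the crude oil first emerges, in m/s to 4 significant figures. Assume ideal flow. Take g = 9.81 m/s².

10.13 m/s

With the surface at rest and both surface and jet at atmospheric pressure, Bernoulli gives ρg h = ½ρv², so v = √(2gh) = √(2·9.81·5.235) = 10.13 m/s.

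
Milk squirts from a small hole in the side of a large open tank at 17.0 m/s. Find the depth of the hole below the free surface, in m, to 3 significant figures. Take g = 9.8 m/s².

h = 14.7 m

Torricelli: v = √(2gh), so h = v²/(2g).
h = 17.0²/(2·9.8) = 289/19.60 = 14.7 m.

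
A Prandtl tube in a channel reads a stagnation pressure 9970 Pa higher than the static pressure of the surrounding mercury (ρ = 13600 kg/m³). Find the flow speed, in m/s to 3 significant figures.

v = 1.21 m/s

Bernoulli between the free stream and the stagnation point: ½ρv² = P_stag − P_static.
v = √(2ΔP/ρ) = √(2·9970/13600) = 1.21 m/s.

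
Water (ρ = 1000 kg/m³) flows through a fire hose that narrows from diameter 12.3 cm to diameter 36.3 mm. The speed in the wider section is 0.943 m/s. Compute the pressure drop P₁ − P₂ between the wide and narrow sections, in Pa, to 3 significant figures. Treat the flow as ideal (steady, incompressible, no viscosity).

ΔP ≈ 58200 Pa

Continuity gives A₁v₁ = A₂v₂, so v₂ = (119 cm²)/(10.3 cm²) × 0.943 m/s = 10.8 m/s.
The pipe is horizontal, so Bernoulli reduces to P₁ + ½ρv₁² = P₂ + ½ρv₂².
P₁ − P₂ = ½·1000·(10.8² − 0.943²) = ½·1000·116 = 58200 Pa.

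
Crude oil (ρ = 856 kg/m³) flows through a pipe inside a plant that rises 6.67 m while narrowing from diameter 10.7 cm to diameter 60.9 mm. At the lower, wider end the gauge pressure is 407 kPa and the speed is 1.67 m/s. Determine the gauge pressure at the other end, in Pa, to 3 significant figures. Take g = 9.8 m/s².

341000 Pa

The volume flow rate is constant, so v₂ = (A₁/A₂)v₁ = (89.9/29.1)·1.67 = 5.16 m/s.
Applying Bernoulli between the two ends and solving for P₂: P₂ = P₁ + ½ρ(v₁² − v₂²) − ρgΔh.
P₂ = 407000 + ½·856·(1.67² − 5.16²) − 856·9.8·(+6.67) = 407000 + (-10200) − (56000) = 341000 Pa.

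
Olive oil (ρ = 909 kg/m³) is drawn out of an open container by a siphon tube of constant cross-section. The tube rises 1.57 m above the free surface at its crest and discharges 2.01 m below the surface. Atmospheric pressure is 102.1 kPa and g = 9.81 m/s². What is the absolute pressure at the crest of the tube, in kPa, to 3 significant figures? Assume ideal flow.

From the surface to the outlet (both open to atmosphere, surface at rest): v = √(2g·h_out) = √(2·9.81·2.01) = 6.28 m/s.
Continuity keeps v the same throughout the tube; from surface to crest, P_atm + 0 = P_top + ½ρv² + ρg·h_top.
P_top = 102100 − ½·909·6.28² − 909·9.81·1.57 = 70200 Pa.

70.2 kPa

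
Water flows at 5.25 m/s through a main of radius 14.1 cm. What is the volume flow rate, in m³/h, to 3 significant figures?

Q = A·v = 0.0625 m² × 5.25 m/s = 0.328 m³/s.
Converting: 0.328 m³/s × 3600 = 1180 m³/h.

Q ≈ 1180 m³/h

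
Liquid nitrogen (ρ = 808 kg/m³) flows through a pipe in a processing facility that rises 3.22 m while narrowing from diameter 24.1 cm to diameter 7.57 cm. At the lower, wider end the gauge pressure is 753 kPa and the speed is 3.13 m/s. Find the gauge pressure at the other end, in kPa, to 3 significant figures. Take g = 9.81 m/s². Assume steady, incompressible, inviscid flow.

The volume flow rate is constant, so v₂ = (A₁/A₂)v₁ = (456/45.0)·3.13 = 31.7 m/s.
Energy conservation along the streamline gives P₂ = P₁ − ½ρ(v₂² − v₁²) − ρg(h₂ − h₁).
P₂ = 753000 + ½·808·(3.13² − 31.7²) − 808·9.81·(+3.22) = 753000 + (-403000) − (25500) = 325000 Pa.

P₂ ≈ 325 kPa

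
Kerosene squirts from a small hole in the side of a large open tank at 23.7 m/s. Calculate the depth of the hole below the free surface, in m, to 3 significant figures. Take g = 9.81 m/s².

h ≈ 28.6 m

Torricelli: v = √(2gh), so h = v²/(2g).
h = 23.7²/(2·9.81) = 562/19.62 = 28.6 m.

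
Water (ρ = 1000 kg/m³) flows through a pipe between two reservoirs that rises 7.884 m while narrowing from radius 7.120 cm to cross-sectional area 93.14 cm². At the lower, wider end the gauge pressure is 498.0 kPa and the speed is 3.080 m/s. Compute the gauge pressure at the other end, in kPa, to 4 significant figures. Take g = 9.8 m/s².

P₂ ≈ 411.6 kPa

The volume flow rate is constant, so v₂ = (A₁/A₂)v₁ = (159.3/93.14)·3.080 = 5.267 m/s.
Energy conservation along the streamline gives P₂ = P₁ − ½ρ(v₂² − v₁²) − ρg(h₂ − h₁).
P₂ = 498000 + ½·1000·(3.080² − 5.267²) − 1000·9.8·(+7.884) = 498000 + (-9125) − (77260) = 411600 Pa.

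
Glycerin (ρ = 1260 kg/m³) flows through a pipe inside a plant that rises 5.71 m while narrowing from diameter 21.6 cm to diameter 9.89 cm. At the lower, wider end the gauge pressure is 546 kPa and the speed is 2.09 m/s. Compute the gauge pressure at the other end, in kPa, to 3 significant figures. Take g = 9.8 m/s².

416 kPa

Mass conservation (A₁v₁ = A₂v₂) gives v₂ = 2.09 × 366/76.8 = 9.97 m/s.
Bernoulli: P₁ + ½ρv₁² + ρg h₁ = P₂ + ½ρv₂² + ρg h₂, so P₂ = P₁ + ½ρ(v₁² − v₂²) − ρg(h₂ − h₁).
P₂ = 546000 + ½·1260·(2.09² − 9.97²) − 1260·9.8·(+5.71) = 546000 + (-59900) − (70500) = 416000 Pa.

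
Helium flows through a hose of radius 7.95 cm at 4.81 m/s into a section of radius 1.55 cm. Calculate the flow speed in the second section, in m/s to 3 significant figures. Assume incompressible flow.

Mass conservation (A₁v₁ = A₂v₂) gives v₂ = 4.81 × 199/7.55 = 127 m/s.

v₂ ≈ 127 m/s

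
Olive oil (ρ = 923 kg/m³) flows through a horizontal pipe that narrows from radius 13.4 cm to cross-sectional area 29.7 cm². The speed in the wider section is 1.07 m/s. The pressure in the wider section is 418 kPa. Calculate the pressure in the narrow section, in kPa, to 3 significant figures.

Mass conservation (A₁v₁ = A₂v₂) gives v₂ = 1.07 × 564/29.7 = 20.3 m/s.
Along the horizontal streamline, P + ½ρv² is constant.
P₂ = P₁ − ½ρ(v₂² − v₁²) = 418000 − ½·923·(20.3² − 1.07²) = 418000 − 190000 = 228000 Pa.

P₂ = 228 kPa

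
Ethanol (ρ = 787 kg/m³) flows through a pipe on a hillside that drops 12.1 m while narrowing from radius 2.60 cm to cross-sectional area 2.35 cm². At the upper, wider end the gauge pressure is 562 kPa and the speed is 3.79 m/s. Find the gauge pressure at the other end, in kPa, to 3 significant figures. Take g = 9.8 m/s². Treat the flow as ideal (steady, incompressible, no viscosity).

By continuity, v₂ = v₁·A₁/A₂ = 3.79·(21.2/2.35) = 34.3 m/s.
Bernoulli: P₁ + ½ρv₁² + ρg h₁ = P₂ + ½ρv₂² + ρg h₂, so P₂ = P₁ + ½ρ(v₁² − v₂²) − ρg(h₂ − h₁).
P₂ = 562000 + ½·787·(3.79² − 34.3²) − 787·9.8·(−12.1) = 562000 + (-456000) − (-93300) = 199000 Pa.

P₂ ≈ 199 kPa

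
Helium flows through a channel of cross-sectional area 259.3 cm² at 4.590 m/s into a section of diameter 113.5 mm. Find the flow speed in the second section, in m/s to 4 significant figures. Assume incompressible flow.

11.76 m/s

Continuity gives A₁v₁ = A₂v₂, so v₂ = (259.3 cm²)/(101.2 cm²) × 4.590 m/s = 11.76 m/s.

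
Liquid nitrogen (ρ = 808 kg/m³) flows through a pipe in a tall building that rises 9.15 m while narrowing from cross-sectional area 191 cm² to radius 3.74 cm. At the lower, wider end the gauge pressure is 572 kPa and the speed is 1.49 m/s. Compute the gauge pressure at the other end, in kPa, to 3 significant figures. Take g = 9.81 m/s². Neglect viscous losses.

Mass conservation (A₁v₁ = A₂v₂) gives v₂ = 1.49 × 191/43.9 = 6.48 m/s.
Energy conservation along the streamline gives P₂ = P₁ − ½ρ(v₂² − v₁²) − ρg(h₂ − h₁).
P₂ = 572000 + ½·808·(1.49² − 6.48²) − 808·9.81·(+9.15) = 572000 + (-16000) − (72500) = 483000 Pa.

P₂ ≈ 483 kPa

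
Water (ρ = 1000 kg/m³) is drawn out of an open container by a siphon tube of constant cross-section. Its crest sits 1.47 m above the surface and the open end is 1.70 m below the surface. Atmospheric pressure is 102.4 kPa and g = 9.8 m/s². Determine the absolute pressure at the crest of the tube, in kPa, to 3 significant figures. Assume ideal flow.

The outlet speed comes from Torricelli: v = √(2g·1.70) = 5.77 m/s.
Continuity keeps v the same throughout the tube; from surface to crest, P_atm + 0 = P_top + ½ρv² + ρg·h_top.
P_top = 102400 − ½·1000·5.77² − 1000·9.8·1.47 = 71300 Pa.

P_top ≈ 71.3 kPa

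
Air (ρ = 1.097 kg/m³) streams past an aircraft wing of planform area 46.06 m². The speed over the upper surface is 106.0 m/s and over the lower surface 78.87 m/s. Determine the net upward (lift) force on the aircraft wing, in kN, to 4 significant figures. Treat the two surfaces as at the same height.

The faster flow above has the lower pressure; Bernoulli (same height) gives ΔP = ½ρ(v_up² − v_low²).
ΔP = ½·1.097·(106.0² − 78.87²) = 2751 Pa.
Lift = ΔP · A = 2751 × 46.06 = 126700 N.

F ≈ 126.7 kN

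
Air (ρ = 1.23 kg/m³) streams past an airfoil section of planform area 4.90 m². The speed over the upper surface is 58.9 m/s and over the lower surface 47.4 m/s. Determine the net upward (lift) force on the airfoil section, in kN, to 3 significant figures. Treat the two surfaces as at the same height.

F ≈ 3.68 kN

The faster flow above has the lower pressure; Bernoulli (same height) gives ΔP = ½ρ(v_up² − v_low²).
ΔP = ½·1.23·(58.9² − 47.4²) = 752 Pa.
Lift = ΔP · A = 752 × 4.90 = 3680 N.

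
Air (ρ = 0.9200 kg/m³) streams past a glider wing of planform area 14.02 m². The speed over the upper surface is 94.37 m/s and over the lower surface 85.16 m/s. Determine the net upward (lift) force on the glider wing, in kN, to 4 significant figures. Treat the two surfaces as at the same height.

F = 10.66 kN

The faster flow above has the lower pressure; Bernoulli (same height) gives ΔP = ½ρ(v_up² − v_low²).
ΔP = ½·0.9200·(94.37² − 85.16²) = 760.6 Pa.
Lift = ΔP · A = 760.6 × 14.02 = 10660 N.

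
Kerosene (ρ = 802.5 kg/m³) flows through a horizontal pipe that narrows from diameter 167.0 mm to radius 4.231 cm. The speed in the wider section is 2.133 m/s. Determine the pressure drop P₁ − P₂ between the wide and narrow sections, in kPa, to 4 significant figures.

Continuity gives A₁v₁ = A₂v₂, so v₂ = (219.0 cm²)/(56.24 cm²) × 2.133 m/s = 8.308 m/s.
Bernoulli (h₁ = h₂): P₁ − P₂ = ½ρ(v₂² − v₁²).
P₁ − P₂ = ½·802.5·(8.308² − 2.133²) = ½·802.5·64.47 = 25870 Pa.

25.87 kPa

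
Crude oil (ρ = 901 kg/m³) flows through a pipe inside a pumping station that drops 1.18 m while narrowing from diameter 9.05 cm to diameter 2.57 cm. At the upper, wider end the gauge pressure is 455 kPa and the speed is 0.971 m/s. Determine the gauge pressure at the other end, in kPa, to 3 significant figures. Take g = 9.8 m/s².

Continuity gives A₁v₁ = A₂v₂, so v₂ = (64.3 cm²)/(5.19 cm²) × 0.971 m/s = 12.0 m/s.
Applying Bernoulli between the two ends and solving for P₂: P₂ = P₁ + ½ρ(v₁² − v₂²) − ρgΔh.
P₂ = 455000 + ½·901·(0.971² − 12.0²) − 901·9.8·(−1.18) = 455000 + (-64900) − (-10400) = 401000 Pa.

P₂ = 401 kPa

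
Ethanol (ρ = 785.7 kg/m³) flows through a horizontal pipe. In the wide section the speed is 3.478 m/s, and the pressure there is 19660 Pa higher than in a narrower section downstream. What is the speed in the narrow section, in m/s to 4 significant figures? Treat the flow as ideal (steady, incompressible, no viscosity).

v₂ = 7.883 m/s

Horizontal Bernoulli: P₁ + ½ρv₁² = P₂ + ½ρv₂², so v₂² = v₁² + 2(P₁ − P₂)/ρ.
v₂ = √(3.478² + 2·19660/785.7) = √(12.10 + 50.04) = 7.883 m/s.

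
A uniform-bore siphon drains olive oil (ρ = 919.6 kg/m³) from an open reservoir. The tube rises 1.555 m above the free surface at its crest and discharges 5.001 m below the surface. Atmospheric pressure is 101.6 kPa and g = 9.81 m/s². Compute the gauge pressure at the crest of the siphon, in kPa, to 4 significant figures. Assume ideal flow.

The outlet speed comes from Torricelli: v = √(2g·5.001) = 9.906 m/s.
Continuity keeps v the same throughout the tube; from surface to crest, P_atm + 0 = P_top + ½ρv² + ρg·h_top.
P_top = 101600 − ½·919.6·9.906² − 919.6·9.81·1.555 = 42460 Pa. So P_gauge = P_top − P_atm = -59140 Pa.

P_gauge ≈ -59.14 kPa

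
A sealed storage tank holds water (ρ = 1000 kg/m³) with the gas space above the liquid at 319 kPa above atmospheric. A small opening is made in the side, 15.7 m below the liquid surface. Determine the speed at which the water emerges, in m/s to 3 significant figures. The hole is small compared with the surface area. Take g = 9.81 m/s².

Take point 1 at the surface (v₁ ≈ 0) and point 2 at the hole (at atmospheric pressure). Bernoulli: P₁ + ρg h = P_atm + ½ρv₂².
With P₁ − P_atm = 319000 Pa, v₂ = √(2gh + 2ΔP/ρ) = √(2·9.81·15.7 + 2·319000/1000) = 30.8 m/s.

v ≈ 30.8 m/s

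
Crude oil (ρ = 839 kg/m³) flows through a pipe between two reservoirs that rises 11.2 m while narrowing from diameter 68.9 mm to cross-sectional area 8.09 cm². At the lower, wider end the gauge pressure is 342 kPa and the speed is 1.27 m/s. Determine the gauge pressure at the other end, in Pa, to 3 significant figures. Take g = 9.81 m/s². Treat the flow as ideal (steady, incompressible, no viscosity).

P₂ ≈ 236000 Pa

By continuity, v₂ = v₁·A₁/A₂ = 1.27·(37.3/8.09) = 5.85 m/s.
Energy conservation along the streamline gives P₂ = P₁ − ½ρ(v₂² − v₁²) − ρg(h₂ − h₁).
P₂ = 342000 + ½·839·(1.27² − 5.85²) − 839·9.81·(+11.2) = 342000 + (-13700) − (92200) = 236000 Pa.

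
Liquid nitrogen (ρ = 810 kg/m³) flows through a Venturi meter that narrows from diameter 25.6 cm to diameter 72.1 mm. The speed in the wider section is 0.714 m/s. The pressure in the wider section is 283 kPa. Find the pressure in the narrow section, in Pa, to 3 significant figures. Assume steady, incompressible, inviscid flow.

Continuity gives A₁v₁ = A₂v₂, so v₂ = (515 cm²)/(40.8 cm²) × 0.714 m/s = 9.00 m/s.
Along the horizontal streamline, P + ½ρv² is constant.
P₂ = P₁ − ½ρ(v₂² − v₁²) = 283000 − ½·810·(9.00² − 0.714²) = 283000 − 32600 = 250000 Pa.

250000 Pa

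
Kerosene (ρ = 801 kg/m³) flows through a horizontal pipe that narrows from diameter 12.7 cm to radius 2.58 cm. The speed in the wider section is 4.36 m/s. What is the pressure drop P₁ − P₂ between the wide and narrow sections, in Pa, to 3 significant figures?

ΔP ≈ 272000 Pa

By continuity, v₂ = v₁·A₁/A₂ = 4.36·(127/20.9) = 26.4 m/s.
The pipe is horizontal, so Bernoulli reduces to P₁ + ½ρv₁² = P₂ + ½ρv₂².
P₁ − P₂ = ½·801·(26.4² − 4.36²) = ½·801·679 = 272000 Pa.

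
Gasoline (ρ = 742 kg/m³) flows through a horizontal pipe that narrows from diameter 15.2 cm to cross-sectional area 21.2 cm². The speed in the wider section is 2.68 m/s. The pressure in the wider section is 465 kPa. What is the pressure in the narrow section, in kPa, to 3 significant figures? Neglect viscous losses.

P₂ ≈ 272 kPa

Continuity gives A₁v₁ = A₂v₂, so v₂ = (181 cm²)/(21.2 cm²) × 2.68 m/s = 22.9 m/s.
With no height change, Bernoulli's equation is P₁ + ½ρv₁² = P₂ + ½ρv₂².
P₂ = P₁ − ½ρ(v₂² − v₁²) = 465000 − ½·742·(22.9² − 2.68²) = 465000 − 193000 = 272000 Pa.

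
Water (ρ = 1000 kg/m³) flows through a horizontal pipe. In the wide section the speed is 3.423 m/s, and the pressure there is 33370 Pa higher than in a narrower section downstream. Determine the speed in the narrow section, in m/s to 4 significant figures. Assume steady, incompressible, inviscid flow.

Horizontal Bernoulli: P₁ + ½ρv₁² = P₂ + ½ρv₂², so v₂² = v₁² + 2(P₁ − P₂)/ρ.
v₂ = √(3.423² + 2·33370/1000) = √(11.72 + 66.74) = 8.858 m/s.

v₂ = 8.858 m/s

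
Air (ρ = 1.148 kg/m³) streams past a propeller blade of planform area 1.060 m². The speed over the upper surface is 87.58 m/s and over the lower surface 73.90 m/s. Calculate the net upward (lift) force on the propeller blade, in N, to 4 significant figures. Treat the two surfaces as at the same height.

With equal heights on the two surfaces, Bernoulli gives P_lower − P_upper = ½ρ(v_upper² − v_lower²).
ΔP = ½·1.148·(87.58² − 73.90²) = 1268 Pa.
Lift = ΔP · A = 1268 × 1.060 = 1344 N.

F ≈ 1344 N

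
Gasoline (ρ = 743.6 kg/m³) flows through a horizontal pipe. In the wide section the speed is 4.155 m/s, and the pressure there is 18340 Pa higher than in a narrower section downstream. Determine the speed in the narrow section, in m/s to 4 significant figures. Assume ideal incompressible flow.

With h₁ = h₂, rearranging Bernoulli gives v₂ = √(v₁² + 2ΔP/ρ).
v₂ = √(4.155² + 2·18340/743.6) = √(17.26 + 49.33) = 8.160 m/s.

v₂ = 8.160 m/s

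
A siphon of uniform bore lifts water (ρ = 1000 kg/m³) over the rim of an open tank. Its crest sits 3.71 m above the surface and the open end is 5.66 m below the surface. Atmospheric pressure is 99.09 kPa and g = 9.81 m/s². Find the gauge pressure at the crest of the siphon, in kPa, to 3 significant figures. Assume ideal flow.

The outlet speed comes from Torricelli: v = √(2g·5.66) = 10.5 m/s.
The bore is uniform, so the speed at the crest is the same v. Bernoulli surface→crest: P_atm = P_top + ½ρv² + ρg·h_top.
P_top = 99090 − ½·1000·10.5² − 1000·9.81·3.71 = 7170 Pa. So P_gauge = P_top − P_atm = -91900 Pa.

P_gauge ≈ -91.9 kPa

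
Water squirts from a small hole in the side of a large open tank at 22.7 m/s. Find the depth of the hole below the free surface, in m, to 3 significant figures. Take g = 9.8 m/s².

h ≈ 26.3 m

Torricelli: v = √(2gh), so h = v²/(2g).
h = 22.7²/(2·9.8) = 515/19.60 = 26.3 m.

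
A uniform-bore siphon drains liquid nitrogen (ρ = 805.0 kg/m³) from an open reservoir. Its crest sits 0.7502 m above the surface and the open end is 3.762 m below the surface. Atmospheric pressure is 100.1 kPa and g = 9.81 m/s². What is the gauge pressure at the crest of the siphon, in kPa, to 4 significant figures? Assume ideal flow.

-35.63 kPa

Bernoulli surface→outlet gives ½v² = g·h_out, so v = √(2·9.81·3.762) = 8.591 m/s.
With constant cross-section the crest speed equals v; applying Bernoulli from the surface up to the crest, P_top = P_atm − ½ρv² − ρg·h_top.
P_top = 100100 − ½·805.0·8.591² − 805.0·9.81·0.7502 = 64470 Pa. So P_gauge = P_top − P_atm = -35630 Pa.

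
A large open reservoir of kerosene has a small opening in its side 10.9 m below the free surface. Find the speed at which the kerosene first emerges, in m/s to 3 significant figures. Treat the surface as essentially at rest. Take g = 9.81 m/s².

v ≈ 14.6 m/s

The surface is effectively still and both ends are open, so ½v² = gh and v = √(2·9.81·10.9) = 14.6 m/s.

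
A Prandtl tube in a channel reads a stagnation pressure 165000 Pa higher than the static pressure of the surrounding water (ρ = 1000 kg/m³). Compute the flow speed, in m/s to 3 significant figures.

At the stagnation point the flow is brought to rest, so Bernoulli gives P_stag − P_static = ½ρv².
v = √(2ΔP/ρ) = √(2·165000/1000) = 18.2 m/s.

v = 18.2 m/s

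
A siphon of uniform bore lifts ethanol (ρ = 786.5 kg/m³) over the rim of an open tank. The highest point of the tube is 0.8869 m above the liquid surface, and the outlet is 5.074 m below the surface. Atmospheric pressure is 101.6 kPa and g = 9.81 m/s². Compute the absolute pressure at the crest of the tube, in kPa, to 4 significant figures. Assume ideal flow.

From the surface to the outlet (both open to atmosphere, surface at rest): v = √(2g·h_out) = √(2·9.81·5.074) = 9.978 m/s.
The bore is uniform, so the speed at the crest is the same v. Bernoulli surface→crest: P_atm = P_top + ½ρv² + ρg·h_top.
P_top = 101600 − ½·786.5·9.978² − 786.5·9.81·0.8869 = 55610 Pa.

55.61 kPa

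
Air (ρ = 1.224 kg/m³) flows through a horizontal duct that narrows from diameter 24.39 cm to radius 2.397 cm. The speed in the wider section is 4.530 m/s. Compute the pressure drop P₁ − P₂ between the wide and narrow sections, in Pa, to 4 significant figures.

By continuity, v₂ = v₁·A₁/A₂ = 4.530·(467.2/18.05) = 117.3 m/s.
Along the horizontal streamline, P + ½ρv² is constant.
P₁ − P₂ = ½·1.224·(117.3² − 4.530²) = ½·1.224·13730 = 8401 Pa.

ΔP ≈ 8401 Pa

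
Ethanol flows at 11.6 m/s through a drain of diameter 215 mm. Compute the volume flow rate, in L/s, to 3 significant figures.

Q = A·v = 0.0363 m² × 11.6 m/s = 0.421 m³/s.
Converting: 0.421 m³/s × 1000 = 421 L/s.

Q = 421 L/s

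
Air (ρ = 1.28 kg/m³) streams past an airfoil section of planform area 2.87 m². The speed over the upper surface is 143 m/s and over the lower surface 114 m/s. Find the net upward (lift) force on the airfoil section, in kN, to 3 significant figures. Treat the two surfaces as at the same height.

F ≈ 13.7 kN

The faster flow above has the lower pressure; Bernoulli (same height) gives ΔP = ½ρ(v_up² − v_low²).
ΔP = ½·1.28·(143² − 114²) = 4770 Pa.
Lift = ΔP · A = 4770 × 2.87 = 13700 N.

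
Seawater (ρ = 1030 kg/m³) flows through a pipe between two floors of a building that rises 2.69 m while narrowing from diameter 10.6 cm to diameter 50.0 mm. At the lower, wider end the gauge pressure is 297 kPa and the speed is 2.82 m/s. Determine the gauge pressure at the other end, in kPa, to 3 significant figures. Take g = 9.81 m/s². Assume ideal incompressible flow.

P₂ ≈ 191 kPa

By continuity, v₂ = v₁·A₁/A₂ = 2.82·(88.2/19.6) = 12.7 m/s.
Applying Bernoulli between the two ends and solving for P₂: P₂ = P₁ + ½ρ(v₁² − v₂²) − ρgΔh.
P₂ = 297000 + ½·1030·(2.82² − 12.7²) − 1030·9.81·(+2.69) = 297000 + (-78600) − (27200) = 191000 Pa.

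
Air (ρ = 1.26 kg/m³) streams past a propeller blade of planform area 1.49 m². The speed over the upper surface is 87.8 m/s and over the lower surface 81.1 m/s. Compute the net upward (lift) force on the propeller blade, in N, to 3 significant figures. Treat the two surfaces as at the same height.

With equal heights on the two surfaces, Bernoulli gives P_lower − P_upper = ½ρ(v_upper² − v_lower²).
ΔP = ½·1.26·(87.8² − 81.1²) = 713 Pa.
Lift = ΔP · A = 713 × 1.49 = 1060 N.

F = 1060 N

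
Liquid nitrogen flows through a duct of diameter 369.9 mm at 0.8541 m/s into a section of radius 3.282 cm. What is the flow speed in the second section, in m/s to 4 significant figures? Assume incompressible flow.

Mass conservation (A₁v₁ = A₂v₂) gives v₂ = 0.8541 × 1075/33.84 = 27.12 m/s.

v₂ ≈ 27.12 m/s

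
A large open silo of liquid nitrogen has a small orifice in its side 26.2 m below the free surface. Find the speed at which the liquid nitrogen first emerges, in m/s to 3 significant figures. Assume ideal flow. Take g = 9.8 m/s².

Bernoulli from surface to hole (P equal, v_surface ≈ 0): v = √(2gh) = √(2×9.8×26.2) = 22.7 m/s.

v = 22.7 m/s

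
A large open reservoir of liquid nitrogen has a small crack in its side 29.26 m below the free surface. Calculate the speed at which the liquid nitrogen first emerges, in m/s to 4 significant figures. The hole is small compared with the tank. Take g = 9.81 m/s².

The surface is effectively still and both ends are open, so ½v² = gh and v = √(2·9.81·29.26) = 23.96 m/s.

23.96 m/s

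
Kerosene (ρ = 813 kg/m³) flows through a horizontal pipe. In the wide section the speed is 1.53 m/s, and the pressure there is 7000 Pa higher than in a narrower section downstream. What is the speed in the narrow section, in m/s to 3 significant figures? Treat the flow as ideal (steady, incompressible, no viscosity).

v₂ ≈ 4.42 m/s

Horizontal Bernoulli: P₁ + ½ρv₁² = P₂ + ½ρv₂², so v₂² = v₁² + 2(P₁ − P₂)/ρ.
v₂ = √(1.53² + 2·7000/813) = √(2.34 + 17.2) = 4.42 m/s.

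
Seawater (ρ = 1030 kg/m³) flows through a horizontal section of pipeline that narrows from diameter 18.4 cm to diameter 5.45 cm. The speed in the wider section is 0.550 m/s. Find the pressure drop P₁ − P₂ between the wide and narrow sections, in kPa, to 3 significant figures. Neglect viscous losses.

ΔP ≈ 20.1 kPa

Mass conservation (A₁v₁ = A₂v₂) gives v₂ = 0.550 × 266/23.3 = 6.27 m/s.
The pipe is horizontal, so Bernoulli reduces to P₁ + ½ρv₁² = P₂ + ½ρv₂².
P₁ − P₂ = ½·1030·(6.27² − 0.550²) = ½·1030·39.0 = 20100 Pa.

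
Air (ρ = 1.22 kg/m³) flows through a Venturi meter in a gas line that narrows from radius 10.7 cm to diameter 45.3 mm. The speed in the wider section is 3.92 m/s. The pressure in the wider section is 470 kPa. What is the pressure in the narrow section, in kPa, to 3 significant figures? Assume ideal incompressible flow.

P₂ ≈ 465 kPa

By continuity, v₂ = v₁·A₁/A₂ = 3.92·(360/16.1) = 87.5 m/s.
With no height change, Bernoulli's equation is P₁ + ½ρv₁² = P₂ + ½ρv₂².
P₂ = P₁ − ½ρ(v₂² − v₁²) = 470000 − ½·1.22·(87.5² − 3.92²) = 470000 − 4660 = 465000 Pa.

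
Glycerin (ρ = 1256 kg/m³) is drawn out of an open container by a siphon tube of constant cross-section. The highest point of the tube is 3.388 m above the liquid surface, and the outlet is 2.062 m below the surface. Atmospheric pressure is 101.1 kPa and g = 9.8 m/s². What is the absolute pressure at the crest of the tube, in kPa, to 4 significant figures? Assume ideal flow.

P_top ≈ 34.02 kPa

Bernoulli surface→outlet gives ½v² = g·h_out, so v = √(2·9.8·2.062) = 6.357 m/s.
The bore is uniform, so the speed at the crest is the same v. Bernoulli surface→crest: P_atm = P_top + ½ρv² + ρg·h_top.
P_top = 101100 − ½·1256·6.357² − 1256·9.8·3.388 = 34020 Pa.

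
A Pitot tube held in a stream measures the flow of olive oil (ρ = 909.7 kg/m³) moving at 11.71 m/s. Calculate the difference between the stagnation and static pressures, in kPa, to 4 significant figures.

The dynamic pressure equals the rise in static pressure at the stagnation point: ΔP = ½ρv².
ΔP = ½·909.7·11.71² = 62370 Pa.

62.37 kPa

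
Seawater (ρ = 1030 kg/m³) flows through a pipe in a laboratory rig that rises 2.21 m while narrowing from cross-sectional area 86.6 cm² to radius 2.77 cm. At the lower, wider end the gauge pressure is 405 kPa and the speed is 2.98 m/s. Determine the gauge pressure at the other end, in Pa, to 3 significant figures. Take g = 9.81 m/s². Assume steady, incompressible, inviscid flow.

Continuity gives A₁v₁ = A₂v₂, so v₂ = (86.6 cm²)/(24.1 cm²) × 2.98 m/s = 10.7 m/s.
Bernoulli: P₁ + ½ρv₁² + ρg h₁ = P₂ + ½ρv₂² + ρg h₂, so P₂ = P₁ + ½ρ(v₁² − v₂²) − ρg(h₂ − h₁).
P₂ = 405000 + ½·1030·(2.98² − 10.7²) − 1030·9.81·(+2.21) = 405000 + (-54500) − (22300) = 328000 Pa.

P₂ ≈ 328000 Pa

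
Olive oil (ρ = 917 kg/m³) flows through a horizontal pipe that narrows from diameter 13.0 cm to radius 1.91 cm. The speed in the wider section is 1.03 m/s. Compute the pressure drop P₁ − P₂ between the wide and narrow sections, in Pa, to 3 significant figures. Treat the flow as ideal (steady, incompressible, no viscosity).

64800 Pa

Continuity gives A₁v₁ = A₂v₂, so v₂ = (133 cm²)/(11.5 cm²) × 1.03 m/s = 11.9 m/s.
Along the horizontal streamline, P + ½ρv² is constant.
P₁ − P₂ = ½·917·(11.9² − 1.03²) = ½·917·141 = 64800 Pa.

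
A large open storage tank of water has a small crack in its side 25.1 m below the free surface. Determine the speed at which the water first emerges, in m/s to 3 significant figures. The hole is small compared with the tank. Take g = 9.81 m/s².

With the surface at rest and both surface and jet at atmospheric pressure, Bernoulli gives ρg h = ½ρv², so v = √(2gh) = √(2·9.81·25.1) = 22.2 m/s.

v ≈ 22.2 m/s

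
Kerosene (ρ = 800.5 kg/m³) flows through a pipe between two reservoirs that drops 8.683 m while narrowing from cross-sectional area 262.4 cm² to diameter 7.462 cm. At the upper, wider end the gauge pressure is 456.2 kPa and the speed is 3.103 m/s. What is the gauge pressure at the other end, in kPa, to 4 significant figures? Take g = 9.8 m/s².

P₂ = 389.4 kPa

The volume flow rate is constant, so v₂ = (A₁/A₂)v₁ = (262.4/43.73)·3.103 = 18.62 m/s.
Energy conservation along the streamline gives P₂ = P₁ − ½ρ(v₂² − v₁²) − ρg(h₂ − h₁).
P₂ = 456200 + ½·800.5·(3.103² − 18.62²) − 800.5·9.8·(−8.683) = 456200 + (-134900) − (-68120) = 389400 Pa.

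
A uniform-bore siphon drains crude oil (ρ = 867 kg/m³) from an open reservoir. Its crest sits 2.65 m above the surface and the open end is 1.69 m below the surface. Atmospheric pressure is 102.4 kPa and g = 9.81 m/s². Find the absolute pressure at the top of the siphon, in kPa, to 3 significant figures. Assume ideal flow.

P_top = 65.5 kPa

The outlet speed comes from Torricelli: v = √(2g·1.69) = 5.76 m/s.
The bore is uniform, so the speed at the crest is the same v. Bernoulli surface→crest: P_atm = P_top + ½ρv² + ρg·h_top.
P_top = 102400 − ½·867·5.76² − 867·9.81·2.65 = 65500 Pa.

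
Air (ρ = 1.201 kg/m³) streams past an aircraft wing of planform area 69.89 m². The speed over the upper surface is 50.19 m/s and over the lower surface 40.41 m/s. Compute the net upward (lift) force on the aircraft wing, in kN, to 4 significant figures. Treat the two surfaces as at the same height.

From P + ½ρv² = const at equal height, P_low − P_up = ½ρ(v_up² − v_low²).
ΔP = ½·1.201·(50.19² − 40.41²) = 532.1 Pa.
Lift = ΔP · A = 532.1 × 69.89 = 37190 N.

F ≈ 37.19 kN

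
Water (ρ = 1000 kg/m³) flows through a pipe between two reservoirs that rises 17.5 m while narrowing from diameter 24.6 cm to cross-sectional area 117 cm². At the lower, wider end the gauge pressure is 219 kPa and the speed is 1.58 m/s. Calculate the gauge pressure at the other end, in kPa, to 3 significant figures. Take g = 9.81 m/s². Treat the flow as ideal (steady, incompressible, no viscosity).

Continuity gives A₁v₁ = A₂v₂, so v₂ = (475 cm²)/(117 cm²) × 1.58 m/s = 6.42 m/s.
Applying Bernoulli between the two ends and solving for P₂: P₂ = P₁ + ½ρ(v₁² − v₂²) − ρgΔh.
P₂ = 219000 + ½·1000·(1.58² − 6.42²) − 1000·9.81·(+17.5) = 219000 + (-19400) − (172000) = 28000 Pa.

28.0 kPa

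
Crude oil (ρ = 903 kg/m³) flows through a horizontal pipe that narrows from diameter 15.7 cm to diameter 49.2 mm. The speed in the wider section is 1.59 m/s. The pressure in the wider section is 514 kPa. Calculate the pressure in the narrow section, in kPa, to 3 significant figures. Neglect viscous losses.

The volume flow rate is constant, so v₂ = (A₁/A₂)v₁ = (194/19.0)·1.59 = 16.2 m/s.
Along the horizontal streamline, P + ½ρv² is constant.
P₂ = P₁ − ½ρ(v₂² − v₁²) = 514000 − ½·903·(16.2² − 1.59²) = 514000 − 117000 = 397000 Pa.

P₂ ≈ 397 kPa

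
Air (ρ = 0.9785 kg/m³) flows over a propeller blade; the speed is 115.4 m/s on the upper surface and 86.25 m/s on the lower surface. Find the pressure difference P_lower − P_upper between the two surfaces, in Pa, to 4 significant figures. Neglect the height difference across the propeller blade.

The pressure is lower where the speed is higher: ΔP = ½ρ(v_up² − v_low²).
ΔP = ½·0.9785·(115.4² − 86.25²) = 2876 Pa.

ΔP ≈ 2876 Pa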